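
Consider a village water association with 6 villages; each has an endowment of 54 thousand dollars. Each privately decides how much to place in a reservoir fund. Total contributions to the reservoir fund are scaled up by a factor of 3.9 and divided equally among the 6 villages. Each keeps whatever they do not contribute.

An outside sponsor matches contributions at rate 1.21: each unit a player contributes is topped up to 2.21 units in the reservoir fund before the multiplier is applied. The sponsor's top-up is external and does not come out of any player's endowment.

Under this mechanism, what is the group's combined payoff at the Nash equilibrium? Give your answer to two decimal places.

2792.56 thousand dollars

With the mechanism, a contributed unit returns 3.9 × 2.21 / 6 = 1.4365 per unit of net cost to the contributor — now above 1 — so contributing fully is weakly dominant for every player.
At the Nash equilibrium everyone contributes 54. Group total payoff = 3.9 × 2.21 × 324 = 2792.56.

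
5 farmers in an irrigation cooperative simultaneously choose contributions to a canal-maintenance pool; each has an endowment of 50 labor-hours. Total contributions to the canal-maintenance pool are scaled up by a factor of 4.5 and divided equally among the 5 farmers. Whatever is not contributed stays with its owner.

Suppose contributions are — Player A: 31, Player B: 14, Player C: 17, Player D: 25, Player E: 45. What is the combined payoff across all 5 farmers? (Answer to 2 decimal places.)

712.00 labor-hours

Total contributed: 31 + 14 + 17 + 25 + 45 = 132; total kept: 5 × 50 − 132 = 118.
The canal-maintenance pool pays out 4.5 × 132 = 594.00 in aggregate.
Group total = 118 + 594.00 = 712.00.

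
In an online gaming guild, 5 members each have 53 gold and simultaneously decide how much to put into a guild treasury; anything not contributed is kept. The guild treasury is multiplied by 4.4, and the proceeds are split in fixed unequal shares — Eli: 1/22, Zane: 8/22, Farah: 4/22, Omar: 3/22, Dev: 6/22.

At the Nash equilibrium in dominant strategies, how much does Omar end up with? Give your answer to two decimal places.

For player j, contributing a unit is worthwhile iff 4.4 × (j's share) ≥ 1, i.e. iff j's share is at least 0.2273.
The shares above 0.2273 belong to Zane and Dev, contributing 53 each; the remaining 3 contribute 0. Total contributed: 106.
Omar keeps 53 and receives 4.4 × 106 × 3/22 = 63.60 from the guild treasury, for a payoff of 116.60.

116.60 gold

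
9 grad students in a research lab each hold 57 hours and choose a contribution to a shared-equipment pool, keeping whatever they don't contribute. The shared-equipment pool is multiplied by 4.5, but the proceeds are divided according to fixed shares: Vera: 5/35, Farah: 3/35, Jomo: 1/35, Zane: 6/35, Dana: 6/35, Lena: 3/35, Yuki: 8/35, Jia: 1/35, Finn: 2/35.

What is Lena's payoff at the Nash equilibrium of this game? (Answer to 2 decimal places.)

Player j's private return per contributed unit is 4.5 × (j's share). Contributing is weakly dominant for j when that share is at least 1/4.5 = 0.2222, and contributing 0 is dominant otherwise.
The only share above 0.2222 is Yuki's 8/35, contributing 57; the remaining 8 contribute 0. Total contributed: 57.
Lena keeps 57 and receives 4.5 × 57 × 3/35 = 21.99 from the shared-equipment pool, for a payoff of 78.99.

78.99 hours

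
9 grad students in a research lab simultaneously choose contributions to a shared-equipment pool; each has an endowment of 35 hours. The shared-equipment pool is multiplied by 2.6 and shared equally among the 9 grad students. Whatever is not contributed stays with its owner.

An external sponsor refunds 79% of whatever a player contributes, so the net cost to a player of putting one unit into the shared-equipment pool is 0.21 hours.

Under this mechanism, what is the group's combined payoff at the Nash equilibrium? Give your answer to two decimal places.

1067.85 hours

The effective private return per unit is now (2.6/9) / 0.21 = 1.3757 > 1, so every player's dominant strategy flips to full contribution.
So the Nash equilibrium is full contribution by all 9; the group earns 9 × (35 × 0.79 + 2.6 × 35) = 1067.85.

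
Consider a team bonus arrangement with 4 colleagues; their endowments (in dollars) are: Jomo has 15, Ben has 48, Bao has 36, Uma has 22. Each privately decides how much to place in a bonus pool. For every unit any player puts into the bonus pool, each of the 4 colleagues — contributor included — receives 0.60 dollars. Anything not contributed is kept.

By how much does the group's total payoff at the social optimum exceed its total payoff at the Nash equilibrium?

The private return per contributed unit is 0.60 < 1 for everyone, so the Nash equilibrium is zero contribution and the group total is Σ E_j = 15 + 48 + 36 + 22 = 121.
Each contributed unit returns 2.400 to the group, so the social optimum is full contribution by everyone: group total = 2.400 × 121 = 290.40.
Efficiency loss = (2.400 − 1) × 121 = 169.40.

169.40 dollars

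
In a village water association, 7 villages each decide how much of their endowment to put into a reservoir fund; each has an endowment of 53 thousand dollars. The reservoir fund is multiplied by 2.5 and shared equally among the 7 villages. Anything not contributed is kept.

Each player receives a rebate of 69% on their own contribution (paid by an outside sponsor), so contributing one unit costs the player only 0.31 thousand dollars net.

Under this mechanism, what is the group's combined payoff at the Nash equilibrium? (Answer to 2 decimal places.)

With the mechanism, a contributed unit returns (2.5/7) / 0.31 = 1.1521 per unit of net cost to the contributor — now above 1 — so contributing fully is weakly dominant for every player.
So the Nash equilibrium is full contribution by all 7; the group earns 7 × (53 × 0.69 + 2.5 × 53) = 1183.49.

1183.49 thousand dollars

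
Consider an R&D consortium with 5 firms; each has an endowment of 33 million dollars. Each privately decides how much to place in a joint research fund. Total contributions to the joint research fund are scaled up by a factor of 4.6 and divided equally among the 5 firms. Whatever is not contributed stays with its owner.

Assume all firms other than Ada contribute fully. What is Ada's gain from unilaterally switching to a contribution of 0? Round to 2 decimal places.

Switching from a contribution of 33 to 0 lets Ada keep an extra 33 million dollars, but lowers the joint research fund by 33, which costs Ada their own share of that drop: 4.6/5 × 33 = 30.36.
Net gain = 33 − 30.36 = 2.64. The private return per contributed unit (0.9200) is below 1, so free-riding is indeed the best response regardless of what the others do.

2.64 million dollars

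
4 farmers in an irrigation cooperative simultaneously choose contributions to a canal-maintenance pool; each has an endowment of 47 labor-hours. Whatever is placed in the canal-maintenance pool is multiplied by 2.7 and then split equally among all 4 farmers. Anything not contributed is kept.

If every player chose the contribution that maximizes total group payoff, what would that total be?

Each contributed unit returns 2.700 to the group as a whole (0.6750 to each of 4 players), which exceeds 1, so the social optimum is full contribution: group total = 2.700 × 188 = 507.60.

507.60 labor-hours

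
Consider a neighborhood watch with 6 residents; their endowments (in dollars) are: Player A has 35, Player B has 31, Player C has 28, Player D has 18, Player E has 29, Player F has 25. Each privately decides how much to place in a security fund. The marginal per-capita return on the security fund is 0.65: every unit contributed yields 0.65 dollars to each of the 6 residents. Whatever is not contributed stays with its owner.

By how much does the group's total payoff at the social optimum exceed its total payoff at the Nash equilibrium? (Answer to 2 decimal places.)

The private return per contributed unit is 0.65 < 1 for everyone, so the Nash equilibrium is zero contribution and the group total is Σ E_j = 35 + 31 + 28 + 18 + 29 + 25 = 166.
Each contributed unit returns 3.900 to the group, so the social optimum is full contribution by everyone: group total = 3.900 × 166 = 647.40.
Efficiency loss = (3.900 − 1) × 166 = 481.40.

481.40 dollars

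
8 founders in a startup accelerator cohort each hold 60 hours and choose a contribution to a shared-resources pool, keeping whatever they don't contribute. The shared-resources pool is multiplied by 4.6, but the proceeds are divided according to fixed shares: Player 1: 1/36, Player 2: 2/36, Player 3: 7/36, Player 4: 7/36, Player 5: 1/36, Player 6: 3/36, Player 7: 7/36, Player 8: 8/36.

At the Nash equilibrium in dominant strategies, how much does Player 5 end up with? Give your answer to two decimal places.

A player with share s gets back 4.6·s per unit contributed, so full contribution is dominant for anyone with s > 1/4.6 = 0.2174 and zero contribution is dominant for anyone below.
Only Player 8 (8/36) clears that bar, contributing 60; the remaining 7 contribute 0. Total contributed: 60.
Player 5 keeps 60 and receives 4.6 × 60 × 1/36 = 7.67 from the shared-resources pool, for a payoff of 67.67.

67.67 hours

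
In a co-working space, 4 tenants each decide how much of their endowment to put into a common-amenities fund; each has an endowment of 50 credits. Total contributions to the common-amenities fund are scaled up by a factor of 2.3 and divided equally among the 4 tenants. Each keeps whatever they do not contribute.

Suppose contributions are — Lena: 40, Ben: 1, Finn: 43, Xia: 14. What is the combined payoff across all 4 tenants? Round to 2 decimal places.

327.40 credits

Total contributed: 40 + 1 + 43 + 14 = 98; total kept: 4 × 50 − 98 = 102.
The common-amenities fund pays out 2.3 × 98 = 225.40 in aggregate.
Group total = 102 + 225.40 = 327.40.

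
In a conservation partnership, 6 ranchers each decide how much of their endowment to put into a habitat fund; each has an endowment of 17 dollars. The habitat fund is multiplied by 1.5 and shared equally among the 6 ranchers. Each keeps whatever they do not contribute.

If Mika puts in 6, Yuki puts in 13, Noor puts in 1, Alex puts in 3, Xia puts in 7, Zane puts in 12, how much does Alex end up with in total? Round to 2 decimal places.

24.50 dollars

Total contributed: 6 + 13 + 1 + 3 + 7 + 12 = 42.
Each receives 1.5 × 42 / 6 = 10.50 from the habitat fund.
Alex keeps 17 − 3 = 14, so Alex's payoff is 14 + 10.50 = 24.50.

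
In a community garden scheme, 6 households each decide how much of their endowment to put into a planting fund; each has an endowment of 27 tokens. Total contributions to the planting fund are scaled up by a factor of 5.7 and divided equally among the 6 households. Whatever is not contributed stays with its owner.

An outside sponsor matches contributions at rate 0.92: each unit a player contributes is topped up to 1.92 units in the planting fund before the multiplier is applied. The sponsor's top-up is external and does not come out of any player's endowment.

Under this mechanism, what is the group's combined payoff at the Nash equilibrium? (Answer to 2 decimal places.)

Under the mechanism each unit contributed yields 5.7 × 1.92 / 6 = 1.8240 back to its contributor per unit of net cost, which exceeds 1, making full contribution the dominant choice for everyone.
At the Nash equilibrium everyone contributes 27. Group total payoff = 5.7 × 1.92 × 162 = 1772.93.

1772.93 tokens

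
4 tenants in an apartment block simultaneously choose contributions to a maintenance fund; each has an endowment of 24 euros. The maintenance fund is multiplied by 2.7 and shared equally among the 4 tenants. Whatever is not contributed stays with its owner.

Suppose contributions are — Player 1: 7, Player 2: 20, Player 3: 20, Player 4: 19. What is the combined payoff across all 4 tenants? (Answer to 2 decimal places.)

208.20 euros

Total contributed: 7 + 20 + 20 + 19 = 66; total kept: 4 × 24 − 66 = 30.
The maintenance fund pays out 2.7 × 66 = 178.20 in aggregate.
Group total = 30 + 178.20 = 208.20.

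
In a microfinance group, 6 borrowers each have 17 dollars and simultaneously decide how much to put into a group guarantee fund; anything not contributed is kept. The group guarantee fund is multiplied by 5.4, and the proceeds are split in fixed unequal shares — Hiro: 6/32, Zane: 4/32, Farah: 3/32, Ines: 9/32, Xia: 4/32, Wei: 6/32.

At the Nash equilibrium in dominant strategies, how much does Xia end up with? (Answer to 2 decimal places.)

51.43 dollars

A player with share s gets back 5.4·s per unit contributed, so full contribution is dominant for anyone with s > 1/5.4 = 0.1852 and zero contribution is dominant for anyone below.
Hiro, Ines and Wei clear that bar, contributing 17 each; the remaining 3 contribute 0. Total contributed: 51.
Xia keeps 17 and receives 5.4 × 51 × 4/32 = 34.43 from the group guarantee fund, for a payoff of 51.43.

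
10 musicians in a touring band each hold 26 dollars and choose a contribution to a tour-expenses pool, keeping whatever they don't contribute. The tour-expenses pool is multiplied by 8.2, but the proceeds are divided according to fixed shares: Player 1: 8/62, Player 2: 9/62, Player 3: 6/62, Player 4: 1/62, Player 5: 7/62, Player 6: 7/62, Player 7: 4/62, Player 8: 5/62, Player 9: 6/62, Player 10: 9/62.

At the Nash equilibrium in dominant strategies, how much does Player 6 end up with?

98.21 dollars

A player with share s gets back 8.2·s per unit contributed, so full contribution is dominant for anyone with s > 1/8.2 = 0.1220 and zero contribution is dominant for anyone below.
The shares above 0.1220 belong to Player 1, Player 2 and Player 10, contributing 26 each; the remaining 7 contribute 0. Total contributed: 78.
Player 6 keeps 26 and receives 8.2 × 78 × 7/62 = 72.21 from the tour-expenses pool, for a payoff of 98.21.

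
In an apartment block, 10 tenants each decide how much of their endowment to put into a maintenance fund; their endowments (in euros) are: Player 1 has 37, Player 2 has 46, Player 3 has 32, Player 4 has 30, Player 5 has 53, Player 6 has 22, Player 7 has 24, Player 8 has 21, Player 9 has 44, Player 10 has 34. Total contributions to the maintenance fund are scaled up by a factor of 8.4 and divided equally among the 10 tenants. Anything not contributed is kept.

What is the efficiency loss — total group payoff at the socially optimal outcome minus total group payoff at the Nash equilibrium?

2538.20 euros

The private return per contributed unit is 8.4/10 = 0.8400 < 1 for every player regardless of endowment, so the Nash equilibrium is zero contribution and the group total is Σ E_j = 37 + 46 + 32 + 30 + 53 + 22 + 24 + 21 + 44 + 34 = 343.
Each contributed unit returns 8.400 to the group, so the social optimum is full contribution by everyone: group total = 8.400 × 343 = 2881.20.
Efficiency loss = (8.400 − 1) × 343 = 2538.20.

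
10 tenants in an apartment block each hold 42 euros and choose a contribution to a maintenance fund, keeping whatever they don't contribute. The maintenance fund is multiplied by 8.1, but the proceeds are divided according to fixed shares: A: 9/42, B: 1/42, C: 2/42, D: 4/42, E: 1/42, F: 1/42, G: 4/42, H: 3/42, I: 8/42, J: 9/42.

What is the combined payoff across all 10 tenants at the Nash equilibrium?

Player j's private return per contributed unit is 8.1 × (j's share). Contributing is weakly dominant for j when that share is at least 1/8.1 = 0.1235, and contributing 0 is dominant otherwise.
A, I and J are above the threshold, contributing 42 each; the remaining 7 contribute 0. Total contributed: 126.
The maintenance fund pays out 8.1 × 126 = 1020.60 in total (split across the unequal shares, but the aggregate is all that matters for the group sum).
The 7 free-riders keep 42 each, adding 294. Group total = 294 + 1020.60 = 1314.60.

1314.60 euros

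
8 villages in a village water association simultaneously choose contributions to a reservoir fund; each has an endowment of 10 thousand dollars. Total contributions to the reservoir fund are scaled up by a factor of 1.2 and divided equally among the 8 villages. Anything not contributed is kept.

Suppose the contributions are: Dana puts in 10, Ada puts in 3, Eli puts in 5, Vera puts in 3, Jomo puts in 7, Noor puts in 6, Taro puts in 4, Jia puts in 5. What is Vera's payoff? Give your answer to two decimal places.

13.45 thousand dollars

Total contributed: 10 + 3 + 5 + 3 + 7 + 6 + 4 + 5 = 43.
Each receives 1.2 × 43 / 8 = 6.45 from the reservoir fund.
Vera keeps 10 − 3 = 7, so Vera's payoff is 7 + 6.45 = 13.45.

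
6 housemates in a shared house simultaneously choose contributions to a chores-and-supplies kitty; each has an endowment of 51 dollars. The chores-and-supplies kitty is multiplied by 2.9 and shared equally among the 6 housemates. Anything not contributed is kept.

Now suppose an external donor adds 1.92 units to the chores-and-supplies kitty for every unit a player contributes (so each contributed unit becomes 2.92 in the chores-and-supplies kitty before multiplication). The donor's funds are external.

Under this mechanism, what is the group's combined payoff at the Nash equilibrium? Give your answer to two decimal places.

2591.21 dollars

The effective private return per unit is now 2.9 × 2.92 / 6 = 1.4113 > 1, so every player's dominant strategy flips to full contribution.
At the Nash equilibrium everyone contributes 51. Group total payoff = 2.9 × 2.92 × 306 = 2591.21.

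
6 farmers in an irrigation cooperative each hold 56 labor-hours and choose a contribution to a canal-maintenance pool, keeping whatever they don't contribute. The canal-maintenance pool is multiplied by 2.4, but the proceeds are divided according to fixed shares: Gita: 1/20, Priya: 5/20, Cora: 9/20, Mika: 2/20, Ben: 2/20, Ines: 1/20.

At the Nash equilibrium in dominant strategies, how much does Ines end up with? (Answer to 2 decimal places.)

62.72 labor-hours

Each unit j contributes comes back to j as 2.4 × (j's share), so j prefers to contribute only if that share exceeds 1/2.4 = 0.4167; otherwise keeping the unit dominates.
Only Cora (9/20) clears that bar, contributing 56; the remaining 5 contribute 0. Total contributed: 56.
Ines keeps 56 and receives 2.4 × 56 × 1/20 = 6.72 from the canal-maintenance pool, for a payoff of 62.72.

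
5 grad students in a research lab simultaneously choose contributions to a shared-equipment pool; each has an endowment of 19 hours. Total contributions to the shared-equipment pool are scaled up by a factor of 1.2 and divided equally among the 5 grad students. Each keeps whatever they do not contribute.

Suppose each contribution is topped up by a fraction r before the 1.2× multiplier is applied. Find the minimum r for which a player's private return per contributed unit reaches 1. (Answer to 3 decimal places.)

With matching at rate r, one contributed unit becomes (1 + r) in the shared-equipment pool and returns 1.2 × (1 + r) / 5 to the contributor.
Setting this equal to 1: 1 + r = 5/1.2 = 4.1667.
So the minimum matching rate is r = 4.1667 − 1 = 3.167.

3.167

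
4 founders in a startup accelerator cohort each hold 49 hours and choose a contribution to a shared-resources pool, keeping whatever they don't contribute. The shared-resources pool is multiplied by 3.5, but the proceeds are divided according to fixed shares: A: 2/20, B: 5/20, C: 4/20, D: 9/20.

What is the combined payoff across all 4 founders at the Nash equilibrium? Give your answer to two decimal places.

A player with share s gets back 3.5·s per unit contributed, so full contribution is dominant for anyone with s > 1/3.5 = 0.2857 and zero contribution is dominant for anyone below.
D alone (share 9/20) is above the threshold, contributing 49; the remaining 3 contribute 0. Total contributed: 49.
The shared-resources pool pays out 3.5 × 49 = 171.50 in total (split across the unequal shares, but the aggregate is all that matters for the group sum).
The 3 free-riders keep 49 each, adding 147. Group total = 147 + 171.50 = 318.50.

318.50 hours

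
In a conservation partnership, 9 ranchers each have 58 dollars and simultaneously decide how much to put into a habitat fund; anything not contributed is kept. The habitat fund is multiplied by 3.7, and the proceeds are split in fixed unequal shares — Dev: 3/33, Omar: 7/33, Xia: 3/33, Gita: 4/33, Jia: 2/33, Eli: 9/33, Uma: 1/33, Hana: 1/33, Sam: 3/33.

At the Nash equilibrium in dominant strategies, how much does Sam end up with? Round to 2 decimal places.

77.51 dollars

Each unit j contributes comes back to j as 3.7 × (j's share), so j prefers to contribute only if that share exceeds 1/3.7 = 0.2703; otherwise keeping the unit dominates.
Eli alone (share 9/33) is above the threshold, contributing 58; the remaining 8 contribute 0. Total contributed: 58.
Sam keeps 58 and receives 3.7 × 58 × 3/33 = 19.51 from the habitat fund, for a payoff of 77.51.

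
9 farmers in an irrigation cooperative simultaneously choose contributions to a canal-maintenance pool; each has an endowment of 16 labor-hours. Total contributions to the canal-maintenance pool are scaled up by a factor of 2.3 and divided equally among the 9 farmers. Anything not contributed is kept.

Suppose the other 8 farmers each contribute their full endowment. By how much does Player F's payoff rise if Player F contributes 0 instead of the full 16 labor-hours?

11.91 labor-hours

Switching from a contribution of 16 to 0 lets Player F keep an extra 16 labor-hours, but lowers the canal-maintenance pool by 16, which costs Player F their own share of that drop: 2.3/9 × 16 = 4.09.
Net gain = 16 − 4.09 = 11.91. The private return per contributed unit (0.2556) is below 1, so free-riding is indeed the best response regardless of what the others do.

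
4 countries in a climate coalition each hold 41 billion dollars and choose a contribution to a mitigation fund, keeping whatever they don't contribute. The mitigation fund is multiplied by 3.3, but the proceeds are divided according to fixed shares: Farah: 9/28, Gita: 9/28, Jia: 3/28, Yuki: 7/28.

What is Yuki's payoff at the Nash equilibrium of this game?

Each unit j contributes comes back to j as 3.3 × (j's share), so j prefers to contribute only if that share exceeds 1/3.3 = 0.3030; otherwise keeping the unit dominates.
Farah and Gita clear that bar, contributing 41 each; the remaining 2 contribute 0. Total contributed: 82.
Yuki keeps 41 and receives 3.3 × 82 × 7/28 = 67.65 from the mitigation fund, for a payoff of 108.65.

108.65 billion dollars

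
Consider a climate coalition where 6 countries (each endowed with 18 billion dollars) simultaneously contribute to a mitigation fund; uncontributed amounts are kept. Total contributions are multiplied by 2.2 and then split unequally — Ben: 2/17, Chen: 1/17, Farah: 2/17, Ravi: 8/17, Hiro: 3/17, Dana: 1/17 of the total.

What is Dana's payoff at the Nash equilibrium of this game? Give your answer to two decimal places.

20.33 billion dollars

A player with share s gets back 2.2·s per unit contributed, so full contribution is dominant for anyone with s > 1/2.2 = 0.4545 and zero contribution is dominant for anyone below.
Ravi alone (share 8/17) is above the threshold, contributing 18; the remaining 5 contribute 0. Total contributed: 18.
Dana keeps 18 and receives 2.2 × 18 × 1/17 = 2.33 from the mitigation fund, for a payoff of 20.33.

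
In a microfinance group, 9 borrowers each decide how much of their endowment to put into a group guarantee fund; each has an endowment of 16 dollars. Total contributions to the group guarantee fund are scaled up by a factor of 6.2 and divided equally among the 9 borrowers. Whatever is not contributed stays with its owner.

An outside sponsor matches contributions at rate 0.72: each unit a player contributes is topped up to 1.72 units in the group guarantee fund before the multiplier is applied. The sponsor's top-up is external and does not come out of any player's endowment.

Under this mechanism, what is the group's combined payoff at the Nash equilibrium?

1535.62 dollars

The effective private return per unit is now 6.2 × 1.72 / 9 = 1.1849 > 1, so every player's dominant strategy flips to full contribution.
At the Nash equilibrium everyone contributes 16. Group total payoff = 6.2 × 1.72 × 144 = 1535.62.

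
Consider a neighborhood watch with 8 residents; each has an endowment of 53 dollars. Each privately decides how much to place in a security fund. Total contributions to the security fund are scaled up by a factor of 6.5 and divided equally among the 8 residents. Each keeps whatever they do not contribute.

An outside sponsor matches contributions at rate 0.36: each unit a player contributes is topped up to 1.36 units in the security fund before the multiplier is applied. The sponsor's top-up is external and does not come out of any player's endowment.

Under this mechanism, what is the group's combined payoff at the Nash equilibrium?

3748.16 dollars

With the mechanism, a contributed unit returns 6.5 × 1.36 / 8 = 1.1050 per unit of net cost to the contributor — now above 1 — so contributing fully is weakly dominant for every player.
At the Nash equilibrium everyone contributes 53. Group total payoff = 6.5 × 1.36 × 424 = 3748.16.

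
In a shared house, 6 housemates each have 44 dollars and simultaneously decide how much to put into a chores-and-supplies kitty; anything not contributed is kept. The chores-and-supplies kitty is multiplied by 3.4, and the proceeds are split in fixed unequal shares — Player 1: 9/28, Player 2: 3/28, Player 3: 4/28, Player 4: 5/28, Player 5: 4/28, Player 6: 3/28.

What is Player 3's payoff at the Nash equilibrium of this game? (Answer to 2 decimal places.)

For player j, contributing a unit is worthwhile iff 3.4 × (j's share) ≥ 1, i.e. iff j's share is at least 0.2941.
Only Player 1 (9/28) clears that bar, contributing 44; the remaining 5 contribute 0. Total contributed: 44.
Player 3 keeps 44 and receives 3.4 × 44 × 4/28 = 21.37 from the chores-and-supplies kitty, for a payoff of 65.37.

65.37 dollars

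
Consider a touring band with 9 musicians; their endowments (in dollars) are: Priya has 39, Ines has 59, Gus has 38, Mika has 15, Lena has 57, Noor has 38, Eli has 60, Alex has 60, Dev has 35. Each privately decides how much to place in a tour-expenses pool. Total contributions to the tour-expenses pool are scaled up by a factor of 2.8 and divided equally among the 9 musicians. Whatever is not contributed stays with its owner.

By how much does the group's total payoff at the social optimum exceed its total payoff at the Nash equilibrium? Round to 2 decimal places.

The private return per contributed unit is 2.8/9 = 0.3111 < 1 for every player regardless of endowment, so the Nash equilibrium is zero contribution and the group total is Σ E_j = 39 + 59 + 38 + 15 + 57 + 38 + 60 + 60 + 35 = 401.
Each contributed unit returns 2.800 to the group, so the social optimum is full contribution by everyone: group total = 2.800 × 401 = 1122.80.
Efficiency loss = (2.800 − 1) × 401 = 721.80.

721.80 dollars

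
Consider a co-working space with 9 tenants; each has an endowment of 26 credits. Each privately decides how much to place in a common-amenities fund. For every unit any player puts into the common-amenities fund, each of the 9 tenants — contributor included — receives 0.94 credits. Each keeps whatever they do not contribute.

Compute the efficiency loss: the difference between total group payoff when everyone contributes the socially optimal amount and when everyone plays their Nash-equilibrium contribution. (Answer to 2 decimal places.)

1745.64 credits

The private return per contributed unit is 0.94 < 1, so contributing 0 is dominant for every player. At the Nash equilibrium everyone keeps their 26, and the group total is 9 × 26 = 234.
Each contributed unit returns 8.460 to the group as a whole (0.94 to each of 9 players), which exceeds 1, so the social optimum is full contribution: group total = 8.460 × 234 = 1979.64.
Efficiency loss = 1979.64 − 234 = 1745.64.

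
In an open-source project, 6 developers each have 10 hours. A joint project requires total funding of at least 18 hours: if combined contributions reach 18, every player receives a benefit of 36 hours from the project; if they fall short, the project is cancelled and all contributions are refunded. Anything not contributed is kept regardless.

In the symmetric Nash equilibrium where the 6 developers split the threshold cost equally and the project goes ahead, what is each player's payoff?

43 hours

Equal share of the threshold: 18/6 = 3.
At this profile no one gains by cutting their contribution: any cut drops the total below 18, the project is cancelled, contributions are refunded, and the deviator ends with 10, which is less than 10 − 3 + 36 = 43. Contributing more than 3 just wastes the excess. So contributing exactly 3 is a best response.
Each player's payoff: 10 − 3 + 36 = 43.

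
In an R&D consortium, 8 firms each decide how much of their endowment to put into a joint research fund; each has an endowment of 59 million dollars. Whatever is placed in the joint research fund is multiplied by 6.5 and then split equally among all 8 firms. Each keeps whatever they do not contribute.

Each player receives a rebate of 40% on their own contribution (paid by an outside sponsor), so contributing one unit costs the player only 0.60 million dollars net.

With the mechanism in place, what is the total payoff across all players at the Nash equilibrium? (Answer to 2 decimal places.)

With the mechanism, a contributed unit returns (6.5/8) / 0.60 = 1.3542 per unit of net cost to the contributor — now above 1 — so contributing fully is weakly dominant for every player.
So the Nash equilibrium is full contribution by all 8; the group earns 8 × (59 × 0.40 + 6.5 × 59) = 3256.80.

3256.80 million dollars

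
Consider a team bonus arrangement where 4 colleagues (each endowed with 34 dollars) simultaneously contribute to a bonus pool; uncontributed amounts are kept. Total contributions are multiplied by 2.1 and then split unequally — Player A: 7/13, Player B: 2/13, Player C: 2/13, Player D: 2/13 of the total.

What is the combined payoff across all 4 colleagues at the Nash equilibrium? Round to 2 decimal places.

173.40 dollars

A player with share s gets back 2.1·s per unit contributed, so full contribution is dominant for anyone with s > 1/2.1 = 0.4762 and zero contribution is dominant for anyone below.
Player A alone (share 7/13) is above the threshold, contributing 34; the remaining 3 contribute 0. Total contributed: 34.
The bonus pool pays out 2.1 × 34 = 71.40 in total (split across the unequal shares, but the aggregate is all that matters for the group sum).
The 3 free-riders keep 34 each, adding 102. Group total = 102 + 71.40 = 173.40.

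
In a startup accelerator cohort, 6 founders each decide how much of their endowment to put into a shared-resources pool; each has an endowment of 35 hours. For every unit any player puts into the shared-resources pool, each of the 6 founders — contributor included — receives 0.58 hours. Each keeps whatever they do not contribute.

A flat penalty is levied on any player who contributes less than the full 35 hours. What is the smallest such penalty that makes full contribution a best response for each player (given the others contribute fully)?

Given the others contribute fully, the best deviation is to contribute 0 (any partial contribution still incurs the fine and gives up units whose private return 0.58 is below 1).
Deviating from 35 to 0 saves 35 hours but forfeits the deviator's share of the drop in the shared-resources pool: 0.58 × 35 = 20.30.
So the deviation gain is 35 − 20.30 = 14.70, and the fine must be at least 14.70 hours to wipe it out.

14.70 hours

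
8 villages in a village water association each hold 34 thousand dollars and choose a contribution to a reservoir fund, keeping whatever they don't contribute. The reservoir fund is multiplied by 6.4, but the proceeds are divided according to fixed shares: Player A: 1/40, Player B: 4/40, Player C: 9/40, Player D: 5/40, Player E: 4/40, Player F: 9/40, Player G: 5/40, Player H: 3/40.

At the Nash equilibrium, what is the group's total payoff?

639.20 thousand dollars

Player j's private return per contributed unit is 6.4 × (j's share). Contributing is weakly dominant for j when that share is at least 1/6.4 = 0.1563, and contributing 0 is dominant otherwise.
Player C and Player F are above the threshold, contributing 34 each; the remaining 6 contribute 0. Total contributed: 68.
The reservoir fund pays out 6.4 × 68 = 435.20 in total (split across the unequal shares, but the aggregate is all that matters for the group sum).
The 6 free-riders keep 34 each, adding 204. Group total = 204 + 435.20 = 639.20.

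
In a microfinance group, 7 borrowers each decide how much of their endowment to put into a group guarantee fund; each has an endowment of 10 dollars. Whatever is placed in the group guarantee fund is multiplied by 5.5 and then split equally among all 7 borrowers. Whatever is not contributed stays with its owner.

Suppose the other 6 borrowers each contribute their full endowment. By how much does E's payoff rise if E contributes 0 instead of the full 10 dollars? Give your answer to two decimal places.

2.14 dollars

Switching from a contribution of 10 to 0 lets E keep an extra 10 dollars, but lowers the group guarantee fund by 10, which costs E their own share of that drop: 5.5/7 × 10 = 7.86.
Net gain = 10 − 7.86 = 2.14. The private return per contributed unit (0.7857) is below 1, so free-riding is indeed the best response regardless of what the others do.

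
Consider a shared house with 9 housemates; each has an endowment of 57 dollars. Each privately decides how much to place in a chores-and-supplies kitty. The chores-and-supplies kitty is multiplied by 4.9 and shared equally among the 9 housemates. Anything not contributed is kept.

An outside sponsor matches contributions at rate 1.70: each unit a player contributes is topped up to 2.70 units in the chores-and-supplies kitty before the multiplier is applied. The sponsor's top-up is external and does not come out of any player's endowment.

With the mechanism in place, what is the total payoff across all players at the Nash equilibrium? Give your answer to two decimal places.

6786.99 dollars

With the mechanism, a contributed unit returns 4.9 × 2.70 / 9 = 1.4700 per unit of net cost to the contributor — now above 1 — so contributing fully is weakly dominant for every player.
At the Nash equilibrium everyone contributes 57. Group total payoff = 4.9 × 2.70 × 513 = 6786.99.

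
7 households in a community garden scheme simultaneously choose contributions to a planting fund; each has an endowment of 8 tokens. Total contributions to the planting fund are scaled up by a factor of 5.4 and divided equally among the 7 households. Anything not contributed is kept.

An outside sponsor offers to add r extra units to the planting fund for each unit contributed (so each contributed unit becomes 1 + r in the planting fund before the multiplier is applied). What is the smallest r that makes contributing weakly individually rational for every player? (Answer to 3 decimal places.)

0.296

With matching at rate r, one contributed unit becomes (1 + r) in the planting fund and returns 5.4 × (1 + r) / 7 to the contributor.
Setting this equal to 1: 1 + r = 7/5.4 = 1.2963.
So the minimum matching rate is r = 1.2963 − 1 = 0.296.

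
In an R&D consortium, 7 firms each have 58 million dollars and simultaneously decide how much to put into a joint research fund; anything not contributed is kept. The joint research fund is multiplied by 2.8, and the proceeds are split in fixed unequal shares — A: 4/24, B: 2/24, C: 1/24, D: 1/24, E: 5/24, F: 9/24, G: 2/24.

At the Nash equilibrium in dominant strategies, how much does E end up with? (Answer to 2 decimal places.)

Each unit j contributes comes back to j as 2.8 × (j's share), so j prefers to contribute only if that share exceeds 1/2.8 = 0.3571; otherwise keeping the unit dominates.
F alone (share 9/24) is above the threshold, contributing 58; the remaining 6 contribute 0. Total contributed: 58.
E keeps 58 and receives 2.8 × 58 × 5/24 = 33.83 from the joint research fund, for a payoff of 91.83.

91.83 million dollars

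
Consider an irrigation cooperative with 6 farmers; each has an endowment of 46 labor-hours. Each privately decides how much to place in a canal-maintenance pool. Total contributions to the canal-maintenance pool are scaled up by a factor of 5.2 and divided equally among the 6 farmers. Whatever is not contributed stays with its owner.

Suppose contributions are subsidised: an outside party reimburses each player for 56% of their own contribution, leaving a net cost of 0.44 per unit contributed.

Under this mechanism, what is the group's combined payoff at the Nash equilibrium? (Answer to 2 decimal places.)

1589.76 labor-hours

With the mechanism, a contributed unit returns (5.2/6) / 0.44 = 1.9697 per unit of net cost to the contributor — now above 1 — so contributing fully is weakly dominant for every player.
So the Nash equilibrium is full contribution by all 6; the group earns 6 × (46 × 0.56 + 5.2 × 46) = 1589.76.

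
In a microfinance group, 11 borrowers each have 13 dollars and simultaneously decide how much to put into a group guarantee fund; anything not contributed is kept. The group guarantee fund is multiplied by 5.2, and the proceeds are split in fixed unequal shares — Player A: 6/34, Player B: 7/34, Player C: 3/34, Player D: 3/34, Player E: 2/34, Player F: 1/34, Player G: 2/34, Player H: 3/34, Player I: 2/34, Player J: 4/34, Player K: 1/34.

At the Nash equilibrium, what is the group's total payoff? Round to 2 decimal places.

Player j's private return per contributed unit is 5.2 × (j's share). Contributing is weakly dominant for j when that share is at least 1/5.2 = 0.1923, and contributing 0 is dominant otherwise.
The only share above 0.1923 is Player B's 7/34, contributing 13; the remaining 10 contribute 0. Total contributed: 13.
The group guarantee fund pays out 5.2 × 13 = 67.60 in total (split across the unequal shares, but the aggregate is all that matters for the group sum).
The 10 free-riders keep 13 each, adding 130. Group total = 130 + 67.60 = 197.60.

197.60 dollars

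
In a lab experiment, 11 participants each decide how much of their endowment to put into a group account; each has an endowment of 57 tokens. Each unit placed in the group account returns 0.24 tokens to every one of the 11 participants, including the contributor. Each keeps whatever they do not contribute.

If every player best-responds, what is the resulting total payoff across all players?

627.00 tokens

The private return per contributed unit is 0.24 < 1, so contributing 0 is dominant for every player. At the Nash equilibrium everyone keeps their 57, and the group total is 11 × 57 = 627.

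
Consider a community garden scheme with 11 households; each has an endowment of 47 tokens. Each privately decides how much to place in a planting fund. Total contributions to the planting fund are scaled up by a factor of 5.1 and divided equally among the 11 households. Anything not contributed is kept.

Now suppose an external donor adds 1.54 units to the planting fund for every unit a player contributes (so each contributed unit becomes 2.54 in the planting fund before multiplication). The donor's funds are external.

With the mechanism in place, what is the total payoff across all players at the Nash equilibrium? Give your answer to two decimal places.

The effective private return per unit is now 5.1 × 2.54 / 11 = 1.1776 > 1, so every player's dominant strategy flips to full contribution.
So the Nash equilibrium is full contribution by all 11; the group earns 5.1 × 2.54 × 517 = 6697.22.

6697.22 tokens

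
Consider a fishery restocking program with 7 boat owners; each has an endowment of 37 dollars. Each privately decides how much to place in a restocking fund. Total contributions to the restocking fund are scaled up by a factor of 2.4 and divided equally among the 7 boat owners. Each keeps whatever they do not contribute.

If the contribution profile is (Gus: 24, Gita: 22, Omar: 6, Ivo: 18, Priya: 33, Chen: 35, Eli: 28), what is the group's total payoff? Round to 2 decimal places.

Total contributed: 24 + 22 + 6 + 18 + 33 + 35 + 28 = 166; total kept: 7 × 37 − 166 = 93.
The restocking fund pays out 2.4 × 166 = 398.40 in aggregate.
Group total = 93 + 398.40 = 491.40.

491.40 dollars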